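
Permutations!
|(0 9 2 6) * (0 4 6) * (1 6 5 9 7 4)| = 6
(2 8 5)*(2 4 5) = (2 8)(4 5) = [0, 1, 8, 3, 5, 4, 6, 7, 2]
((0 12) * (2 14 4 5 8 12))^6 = ((0 2 14 4 5 8 12))^6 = (0 12 8 5 4 14 2)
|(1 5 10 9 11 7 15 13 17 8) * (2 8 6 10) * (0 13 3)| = 20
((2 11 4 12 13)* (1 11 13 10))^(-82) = (13)(1 12 11 10 4)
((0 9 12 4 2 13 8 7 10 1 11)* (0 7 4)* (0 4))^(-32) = ((0 9 12 4 2 13 8)(1 11 7 10))^(-32) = (0 4 8 12 13 9 2)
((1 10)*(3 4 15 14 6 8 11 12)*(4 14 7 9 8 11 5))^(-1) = (1 10)(3 12 11 6 14)(4 5 8 9 7 15)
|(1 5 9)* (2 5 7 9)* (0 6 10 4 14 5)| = 21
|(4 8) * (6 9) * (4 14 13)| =4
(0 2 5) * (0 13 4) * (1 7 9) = [2, 7, 5, 3, 0, 13, 6, 9, 8, 1, 10, 11, 12, 4] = (0 2 5 13 4)(1 7 9)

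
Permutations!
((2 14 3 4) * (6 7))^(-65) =(2 4 3 14)(6 7)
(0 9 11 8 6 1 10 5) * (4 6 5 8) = (0 9 11 4 6 1 10 8 5) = [9, 10, 2, 3, 6, 0, 1, 7, 5, 11, 8, 4]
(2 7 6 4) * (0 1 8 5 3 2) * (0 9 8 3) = (0 1 3 2 7 6 4 9 8 5) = [1, 3, 7, 2, 9, 0, 4, 6, 5, 8]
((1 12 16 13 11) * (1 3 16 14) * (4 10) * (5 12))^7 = (1 14 12 5)(3 11 13 16)(4 10)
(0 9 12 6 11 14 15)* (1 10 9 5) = [5, 10, 2, 3, 4, 1, 11, 7, 8, 12, 9, 14, 6, 13, 15, 0] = (0 5 1 10 9 12 6 11 14 15)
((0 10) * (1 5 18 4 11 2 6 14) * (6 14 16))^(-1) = (0 10)(1 14 2 11 4 18 5)(6 16)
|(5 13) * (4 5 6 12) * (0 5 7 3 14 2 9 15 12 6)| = |(0 5 13)(2 9 15 12 4 7 3 14)| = 24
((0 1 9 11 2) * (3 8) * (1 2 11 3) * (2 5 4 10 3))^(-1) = ((11)(0 5 4 10 3 8 1 9 2))^(-1) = (11)(0 2 9 1 8 3 10 4 5)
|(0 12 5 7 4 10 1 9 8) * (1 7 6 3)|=|(0 12 5 6 3 1 9 8)(4 10 7)|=24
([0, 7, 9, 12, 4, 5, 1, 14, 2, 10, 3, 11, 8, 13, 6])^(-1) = [0, 6, 8, 10, 4, 5, 14, 1, 12, 2, 9, 11, 3, 13, 7]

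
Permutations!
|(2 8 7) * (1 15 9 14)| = |(1 15 9 14)(2 8 7)| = 12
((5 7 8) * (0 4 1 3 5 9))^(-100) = ((0 4 1 3 5 7 8 9))^(-100) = (0 5)(1 8)(3 9)(4 7)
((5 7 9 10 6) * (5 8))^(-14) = (5 6 9)(7 8 10) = ((5 7 9 10 6 8))^(-14)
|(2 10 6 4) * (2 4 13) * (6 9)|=5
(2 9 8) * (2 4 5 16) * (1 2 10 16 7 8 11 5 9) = (1 2)(4 9 11 5 7 8)(10 16) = [0, 2, 1, 3, 9, 7, 6, 8, 4, 11, 16, 5, 12, 13, 14, 15, 10]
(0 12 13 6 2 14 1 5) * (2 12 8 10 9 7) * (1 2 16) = (0 8 10 9 7 16 1 5)(2 14)(6 12 13) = [8, 5, 14, 3, 4, 0, 12, 16, 10, 7, 9, 11, 13, 6, 2, 15, 1]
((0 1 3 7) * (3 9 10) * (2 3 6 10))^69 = (0 2)(1 3)(6 10)(7 9) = ((0 1 9 2 3 7)(6 10))^69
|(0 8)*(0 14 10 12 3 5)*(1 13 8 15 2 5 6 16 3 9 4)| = 24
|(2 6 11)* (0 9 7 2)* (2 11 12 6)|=4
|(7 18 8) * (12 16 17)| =3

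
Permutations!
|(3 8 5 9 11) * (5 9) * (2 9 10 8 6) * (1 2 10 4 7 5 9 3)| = 11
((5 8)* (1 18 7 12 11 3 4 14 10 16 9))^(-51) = ((1 18 7 12 11 3 4 14 10 16 9)(5 8))^(-51) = (1 11 10 18 3 16 7 4 9 12 14)(5 8)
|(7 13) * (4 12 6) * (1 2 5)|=|(1 2 5)(4 12 6)(7 13)|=6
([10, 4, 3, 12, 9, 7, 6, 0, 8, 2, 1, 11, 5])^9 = [7, 10, 9, 2, 1, 12, 6, 5, 8, 4, 0, 11, 3]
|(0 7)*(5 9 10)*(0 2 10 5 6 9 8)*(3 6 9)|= 14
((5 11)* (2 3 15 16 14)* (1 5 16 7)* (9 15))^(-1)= ((1 5 11 16 14 2 3 9 15 7))^(-1)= (1 7 15 9 3 2 14 16 11 5)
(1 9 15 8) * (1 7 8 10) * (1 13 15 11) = (1 9 11)(7 8)(10 13 15) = [0, 9, 2, 3, 4, 5, 6, 8, 7, 11, 13, 1, 12, 15, 14, 10]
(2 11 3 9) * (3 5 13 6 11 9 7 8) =(2 9)(3 7 8)(5 13 6 11) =[0, 1, 9, 7, 4, 13, 11, 8, 3, 2, 10, 5, 12, 6]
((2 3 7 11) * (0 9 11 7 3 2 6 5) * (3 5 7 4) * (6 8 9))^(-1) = (0 5 3 4 7 6)(8 11 9) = ((0 6 7 4 3 5)(8 9 11))^(-1)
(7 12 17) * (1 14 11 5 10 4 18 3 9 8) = (1 14 11 5 10 4 18 3 9 8)(7 12 17) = [0, 14, 2, 9, 18, 10, 6, 12, 1, 8, 4, 5, 17, 13, 11, 15, 16, 7, 3]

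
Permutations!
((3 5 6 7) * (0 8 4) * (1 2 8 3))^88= ((0 3 5 6 7 1 2 8 4))^88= (0 8 1 6 3 4 2 7 5)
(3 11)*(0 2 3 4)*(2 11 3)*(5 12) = [11, 1, 2, 3, 0, 12, 6, 7, 8, 9, 10, 4, 5] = (0 11 4)(5 12)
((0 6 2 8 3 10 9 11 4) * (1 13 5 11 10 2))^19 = (0 11 13 6 4 5 1)(2 8 3)(9 10)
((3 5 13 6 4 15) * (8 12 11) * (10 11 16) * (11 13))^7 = (3 13 8 15 10 11 4 16 5 6 12) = ((3 5 11 8 12 16 10 13 6 4 15))^7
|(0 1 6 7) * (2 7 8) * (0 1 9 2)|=|(0 9 2 7 1 6 8)|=7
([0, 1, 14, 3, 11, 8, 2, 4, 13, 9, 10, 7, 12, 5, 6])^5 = (2 6 14)(4 7 11)(5 13 8)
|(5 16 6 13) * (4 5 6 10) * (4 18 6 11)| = 8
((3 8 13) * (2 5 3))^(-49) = ((2 5 3 8 13))^(-49) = (2 5 3 8 13)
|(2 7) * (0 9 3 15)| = 4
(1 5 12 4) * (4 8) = (1 5 12 8 4) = [0, 5, 2, 3, 1, 12, 6, 7, 4, 9, 10, 11, 8]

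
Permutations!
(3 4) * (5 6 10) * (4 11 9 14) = [0, 1, 2, 11, 3, 6, 10, 7, 8, 14, 5, 9, 12, 13, 4] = (3 11 9 14 4)(5 6 10)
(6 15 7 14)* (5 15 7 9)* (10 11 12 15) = (5 10 11 12 15 9)(6 7 14) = [0, 1, 2, 3, 4, 10, 7, 14, 8, 5, 11, 12, 15, 13, 6, 9]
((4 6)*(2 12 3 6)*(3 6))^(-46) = ((2 12 6 4))^(-46) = (2 6)(4 12)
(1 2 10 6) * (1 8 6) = (1 2 10)(6 8) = [0, 2, 10, 3, 4, 5, 8, 7, 6, 9, 1]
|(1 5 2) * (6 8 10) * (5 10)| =|(1 10 6 8 5 2)| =6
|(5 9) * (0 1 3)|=|(0 1 3)(5 9)|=6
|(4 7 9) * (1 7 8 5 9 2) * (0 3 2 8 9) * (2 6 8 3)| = |(0 2 1 7 3 6 8 5)(4 9)| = 8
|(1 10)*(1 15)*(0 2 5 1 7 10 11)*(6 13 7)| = 5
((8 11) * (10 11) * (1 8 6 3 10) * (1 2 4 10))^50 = (1 2 10 6)(3 8 4 11)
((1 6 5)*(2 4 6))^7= ((1 2 4 6 5))^7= (1 4 5 2 6)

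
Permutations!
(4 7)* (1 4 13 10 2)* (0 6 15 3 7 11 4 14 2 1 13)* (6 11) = (0 11 4 6 15 3 7)(1 14 2 13 10) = [11, 14, 13, 7, 6, 5, 15, 0, 8, 9, 1, 4, 12, 10, 2, 3]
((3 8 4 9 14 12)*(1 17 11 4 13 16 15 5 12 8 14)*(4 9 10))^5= ((1 17 11 9)(3 14 8 13 16 15 5 12)(4 10))^5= (1 17 11 9)(3 15 8 12 16 14 5 13)(4 10)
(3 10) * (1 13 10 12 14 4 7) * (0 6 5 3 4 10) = (0 6 5 3 12 14 10 4 7 1 13) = [6, 13, 2, 12, 7, 3, 5, 1, 8, 9, 4, 11, 14, 0, 10]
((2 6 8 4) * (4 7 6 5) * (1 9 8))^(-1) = (1 6 7 8 9)(2 4 5)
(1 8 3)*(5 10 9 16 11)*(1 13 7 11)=(1 8 3 13 7 11 5 10 9 16)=[0, 8, 2, 13, 4, 10, 6, 11, 3, 16, 9, 5, 12, 7, 14, 15, 1]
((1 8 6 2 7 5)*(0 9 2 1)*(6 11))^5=(1 8 11 6)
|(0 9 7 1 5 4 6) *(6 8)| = 8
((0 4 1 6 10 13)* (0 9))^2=(0 1 10 9 4 6 13)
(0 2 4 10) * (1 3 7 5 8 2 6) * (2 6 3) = (0 3 7 5 8 6 1 2 4 10) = [3, 2, 4, 7, 10, 8, 1, 5, 6, 9, 0]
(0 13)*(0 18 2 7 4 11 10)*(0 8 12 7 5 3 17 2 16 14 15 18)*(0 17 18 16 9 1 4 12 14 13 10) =[10, 4, 5, 18, 11, 3, 6, 12, 14, 1, 8, 0, 7, 17, 15, 16, 13, 2, 9] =(0 10 8 14 15 16 13 17 2 5 3 18 9 1 4 11)(7 12)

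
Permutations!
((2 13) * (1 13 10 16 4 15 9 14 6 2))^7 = ((1 13)(2 10 16 4 15 9 14 6))^7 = (1 13)(2 6 14 9 15 4 16 10)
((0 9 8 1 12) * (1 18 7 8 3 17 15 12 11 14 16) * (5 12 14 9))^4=((0 5 12)(1 11 9 3 17 15 14 16)(7 8 18))^4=(0 5 12)(1 17)(3 16)(7 8 18)(9 14)(11 15)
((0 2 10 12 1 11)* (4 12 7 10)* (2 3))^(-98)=((0 3 2 4 12 1 11)(7 10))^(-98)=(12)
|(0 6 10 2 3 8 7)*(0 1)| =8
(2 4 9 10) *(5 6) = (2 4 9 10)(5 6) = [0, 1, 4, 3, 9, 6, 5, 7, 8, 10, 2]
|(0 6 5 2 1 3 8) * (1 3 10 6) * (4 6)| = |(0 1 10 4 6 5 2 3 8)| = 9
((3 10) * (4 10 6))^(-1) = (3 10 4 6) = ((3 6 4 10))^(-1)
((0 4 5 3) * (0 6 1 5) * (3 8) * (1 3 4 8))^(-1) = ((0 8 4)(1 5)(3 6))^(-1) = (0 4 8)(1 5)(3 6)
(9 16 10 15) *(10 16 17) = (9 17 10 15) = [0, 1, 2, 3, 4, 5, 6, 7, 8, 17, 15, 11, 12, 13, 14, 9, 16, 10]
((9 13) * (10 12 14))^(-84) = (14)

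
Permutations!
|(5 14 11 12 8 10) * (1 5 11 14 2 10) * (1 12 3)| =|(14)(1 5 2 10 11 3)(8 12)| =6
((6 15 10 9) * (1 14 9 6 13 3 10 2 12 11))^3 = ((1 14 9 13 3 10 6 15 2 12 11))^3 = (1 13 6 12 14 3 15 11 9 10 2)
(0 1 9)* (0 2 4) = [1, 9, 4, 3, 0, 5, 6, 7, 8, 2] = (0 1 9 2 4)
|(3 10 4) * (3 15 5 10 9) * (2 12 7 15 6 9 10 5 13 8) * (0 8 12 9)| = |(0 8 2 9 3 10 4 6)(7 15 13 12)| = 8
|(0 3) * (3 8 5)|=4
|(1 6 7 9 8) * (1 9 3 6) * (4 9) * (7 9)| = |(3 6 9 8 4 7)| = 6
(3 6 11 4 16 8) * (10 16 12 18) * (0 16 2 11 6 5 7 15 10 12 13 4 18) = (0 16 8 3 5 7 15 10 2 11 18 12)(4 13) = [16, 1, 11, 5, 13, 7, 6, 15, 3, 9, 2, 18, 0, 4, 14, 10, 8, 17, 12]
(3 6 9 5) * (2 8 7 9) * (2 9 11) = (2 8 7 11)(3 6 9 5) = [0, 1, 8, 6, 4, 3, 9, 11, 7, 5, 10, 2]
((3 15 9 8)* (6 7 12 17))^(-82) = ((3 15 9 8)(6 7 12 17))^(-82) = (3 9)(6 12)(7 17)(8 15)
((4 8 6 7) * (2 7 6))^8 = (8) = ((2 7 4 8))^8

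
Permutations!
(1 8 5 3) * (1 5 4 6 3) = (1 8 4 6 3 5) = [0, 8, 2, 5, 6, 1, 3, 7, 4]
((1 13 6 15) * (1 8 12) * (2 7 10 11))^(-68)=((1 13 6 15 8 12)(2 7 10 11))^(-68)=(1 8 6)(12 15 13)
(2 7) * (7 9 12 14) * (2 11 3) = (2 9 12 14 7 11 3) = [0, 1, 9, 2, 4, 5, 6, 11, 8, 12, 10, 3, 14, 13, 7]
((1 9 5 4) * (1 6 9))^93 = ((4 6 9 5))^93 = (4 6 9 5)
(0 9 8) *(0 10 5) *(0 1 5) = (0 9 8 10)(1 5) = [9, 5, 2, 3, 4, 1, 6, 7, 10, 8, 0]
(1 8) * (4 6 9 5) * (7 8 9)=[0, 9, 2, 3, 6, 4, 7, 8, 1, 5]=(1 9 5 4 6 7 8)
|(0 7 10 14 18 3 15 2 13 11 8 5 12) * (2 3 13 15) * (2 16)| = 20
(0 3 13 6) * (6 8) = (0 3 13 8 6) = [3, 1, 2, 13, 4, 5, 0, 7, 6, 9, 10, 11, 12, 8]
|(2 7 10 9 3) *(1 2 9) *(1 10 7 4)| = |(10)(1 2 4)(3 9)| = 6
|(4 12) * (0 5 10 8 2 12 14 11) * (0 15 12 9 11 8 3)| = 8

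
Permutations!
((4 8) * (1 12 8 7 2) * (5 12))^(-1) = (1 2 7 4 8 12 5)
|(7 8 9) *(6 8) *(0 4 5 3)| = 4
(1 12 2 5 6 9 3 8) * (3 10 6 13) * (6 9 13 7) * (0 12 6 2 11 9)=(0 12 11 9 10)(1 6 13 3 8)(2 5 7)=[12, 6, 5, 8, 4, 7, 13, 2, 1, 10, 0, 9, 11, 3]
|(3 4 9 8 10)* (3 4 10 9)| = 6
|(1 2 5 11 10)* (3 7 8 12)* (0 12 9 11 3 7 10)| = 30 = |(0 12 7 8 9 11)(1 2 5 3 10)|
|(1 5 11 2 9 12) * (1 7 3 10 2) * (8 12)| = 21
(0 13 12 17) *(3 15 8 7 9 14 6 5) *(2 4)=[13, 1, 4, 15, 2, 3, 5, 9, 7, 14, 10, 11, 17, 12, 6, 8, 16, 0]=(0 13 12 17)(2 4)(3 15 8 7 9 14 6 5)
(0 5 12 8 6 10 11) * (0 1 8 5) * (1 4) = (1 8 6 10 11 4)(5 12) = [0, 8, 2, 3, 1, 12, 10, 7, 6, 9, 11, 4, 5]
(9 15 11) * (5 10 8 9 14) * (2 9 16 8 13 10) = [0, 1, 9, 3, 4, 2, 6, 7, 16, 15, 13, 14, 12, 10, 5, 11, 8] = (2 9 15 11 14 5)(8 16)(10 13)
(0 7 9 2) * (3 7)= (0 3 7 9 2)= [3, 1, 0, 7, 4, 5, 6, 9, 8, 2]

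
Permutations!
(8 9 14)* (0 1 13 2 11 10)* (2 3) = [1, 13, 11, 2, 4, 5, 6, 7, 9, 14, 0, 10, 12, 3, 8] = (0 1 13 3 2 11 10)(8 9 14)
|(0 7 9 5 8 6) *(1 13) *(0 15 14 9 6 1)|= |(0 7 6 15 14 9 5 8 1 13)|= 10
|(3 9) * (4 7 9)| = |(3 4 7 9)| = 4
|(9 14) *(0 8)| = 2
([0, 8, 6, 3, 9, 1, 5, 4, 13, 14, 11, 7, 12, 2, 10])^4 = (1 6 13)(2 8 5)(4 11 14)(7 10 9)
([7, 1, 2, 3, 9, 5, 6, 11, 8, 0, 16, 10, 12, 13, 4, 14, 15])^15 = [14, 1, 2, 3, 16, 5, 6, 4, 8, 15, 0, 9, 12, 13, 10, 11, 7]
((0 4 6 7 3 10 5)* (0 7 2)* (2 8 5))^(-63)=(10)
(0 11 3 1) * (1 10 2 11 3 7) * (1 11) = [3, 0, 1, 10, 4, 5, 6, 11, 8, 9, 2, 7] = (0 3 10 2 1)(7 11)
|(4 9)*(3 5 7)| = |(3 5 7)(4 9)| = 6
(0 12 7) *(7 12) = (12)(0 7) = [7, 1, 2, 3, 4, 5, 6, 0, 8, 9, 10, 11, 12]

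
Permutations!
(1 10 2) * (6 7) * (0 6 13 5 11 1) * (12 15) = (0 6 7 13 5 11 1 10 2)(12 15) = [6, 10, 0, 3, 4, 11, 7, 13, 8, 9, 2, 1, 15, 5, 14, 12]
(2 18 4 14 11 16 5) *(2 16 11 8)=[0, 1, 18, 3, 14, 16, 6, 7, 2, 9, 10, 11, 12, 13, 8, 15, 5, 17, 4]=(2 18 4 14 8)(5 16)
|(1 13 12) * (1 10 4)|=|(1 13 12 10 4)|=5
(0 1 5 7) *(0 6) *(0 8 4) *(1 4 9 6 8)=(0 4)(1 5 7 8 9 6)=[4, 5, 2, 3, 0, 7, 1, 8, 9, 6]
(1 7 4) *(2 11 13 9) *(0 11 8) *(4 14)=[11, 7, 8, 3, 1, 5, 6, 14, 0, 2, 10, 13, 12, 9, 4]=(0 11 13 9 2 8)(1 7 14 4)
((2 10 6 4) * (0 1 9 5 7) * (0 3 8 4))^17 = ((0 1 9 5 7 3 8 4 2 10 6))^17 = (0 8 1 4 9 2 5 10 7 6 3)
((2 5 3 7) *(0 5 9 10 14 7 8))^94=(0 3)(2 7 14 10 9)(5 8)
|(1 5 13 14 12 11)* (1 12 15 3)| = 6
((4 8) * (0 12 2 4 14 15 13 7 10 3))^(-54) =(0 12 2 4 8 14 15 13 7 10 3)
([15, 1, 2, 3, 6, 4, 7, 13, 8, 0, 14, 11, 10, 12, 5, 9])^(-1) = [9, 1, 2, 3, 5, 14, 4, 6, 8, 15, 12, 11, 13, 7, 10, 0]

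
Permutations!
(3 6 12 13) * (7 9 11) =(3 6 12 13)(7 9 11) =[0, 1, 2, 6, 4, 5, 12, 9, 8, 11, 10, 7, 13, 3]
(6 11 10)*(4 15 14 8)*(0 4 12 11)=(0 4 15 14 8 12 11 10 6)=[4, 1, 2, 3, 15, 5, 0, 7, 12, 9, 6, 10, 11, 13, 8, 14]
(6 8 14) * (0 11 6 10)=(0 11 6 8 14 10)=[11, 1, 2, 3, 4, 5, 8, 7, 14, 9, 0, 6, 12, 13, 10]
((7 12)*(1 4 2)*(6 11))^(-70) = (12)(1 2 4)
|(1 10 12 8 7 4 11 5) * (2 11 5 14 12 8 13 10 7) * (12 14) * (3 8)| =28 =|(14)(1 7 4 5)(2 11 12 13 10 3 8)|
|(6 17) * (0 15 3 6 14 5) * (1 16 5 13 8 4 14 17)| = |(17)(0 15 3 6 1 16 5)(4 14 13 8)| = 28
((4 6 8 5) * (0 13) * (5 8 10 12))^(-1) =((0 13)(4 6 10 12 5))^(-1) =(0 13)(4 5 12 10 6)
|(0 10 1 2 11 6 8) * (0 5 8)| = |(0 10 1 2 11 6)(5 8)| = 6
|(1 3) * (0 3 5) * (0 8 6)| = 6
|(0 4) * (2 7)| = 2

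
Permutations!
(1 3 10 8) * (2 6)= [0, 3, 6, 10, 4, 5, 2, 7, 1, 9, 8]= (1 3 10 8)(2 6)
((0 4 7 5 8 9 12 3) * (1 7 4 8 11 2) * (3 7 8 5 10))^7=((0 5 11 2 1 8 9 12 7 10 3))^7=(0 12 2 3 9 11 10 8 5 7 1)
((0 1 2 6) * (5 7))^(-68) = ((0 1 2 6)(5 7))^(-68) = (7)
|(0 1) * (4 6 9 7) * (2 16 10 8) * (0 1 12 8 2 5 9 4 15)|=|(0 12 8 5 9 7 15)(2 16 10)(4 6)|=42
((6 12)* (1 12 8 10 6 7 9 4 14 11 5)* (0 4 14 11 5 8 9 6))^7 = (14)(0 11 10 4 8) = ((0 4 11 8 10)(1 12 7 6 9 14 5))^7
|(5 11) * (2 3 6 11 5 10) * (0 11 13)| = |(0 11 10 2 3 6 13)| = 7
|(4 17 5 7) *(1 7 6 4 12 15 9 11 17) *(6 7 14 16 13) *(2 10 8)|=|(1 14 16 13 6 4)(2 10 8)(5 7 12 15 9 11 17)|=42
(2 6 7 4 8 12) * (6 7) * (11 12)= [0, 1, 7, 3, 8, 5, 6, 4, 11, 9, 10, 12, 2]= (2 7 4 8 11 12)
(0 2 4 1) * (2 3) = (0 3 2 4 1) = [3, 0, 4, 2, 1]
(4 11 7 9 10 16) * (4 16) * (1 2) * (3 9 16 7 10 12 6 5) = (1 2)(3 9 12 6 5)(4 11 10)(7 16) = [0, 2, 1, 9, 11, 3, 5, 16, 8, 12, 4, 10, 6, 13, 14, 15, 7]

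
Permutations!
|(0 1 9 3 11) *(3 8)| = 6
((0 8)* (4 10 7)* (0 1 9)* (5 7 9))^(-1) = (0 9 10 4 7 5 1 8)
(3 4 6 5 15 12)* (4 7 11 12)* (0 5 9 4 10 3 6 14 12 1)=(0 5 15 10 3 7 11 1)(4 14 12 6 9)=[5, 0, 2, 7, 14, 15, 9, 11, 8, 4, 3, 1, 6, 13, 12, 10]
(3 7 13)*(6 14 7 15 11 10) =[0, 1, 2, 15, 4, 5, 14, 13, 8, 9, 6, 10, 12, 3, 7, 11] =(3 15 11 10 6 14 7 13)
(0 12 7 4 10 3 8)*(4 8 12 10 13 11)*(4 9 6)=[10, 1, 2, 12, 13, 5, 4, 8, 0, 6, 3, 9, 7, 11]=(0 10 3 12 7 8)(4 13 11 9 6)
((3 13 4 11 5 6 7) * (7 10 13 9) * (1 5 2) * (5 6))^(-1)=(1 2 11 4 13 10 6)(3 7 9)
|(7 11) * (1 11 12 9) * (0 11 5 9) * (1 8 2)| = 20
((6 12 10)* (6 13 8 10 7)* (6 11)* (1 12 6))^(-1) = (1 11 7 12)(8 13 10) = ((1 12 7 11)(8 10 13))^(-1)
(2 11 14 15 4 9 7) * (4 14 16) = [0, 1, 11, 3, 9, 5, 6, 2, 8, 7, 10, 16, 12, 13, 15, 14, 4] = (2 11 16 4 9 7)(14 15)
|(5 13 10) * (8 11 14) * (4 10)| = 12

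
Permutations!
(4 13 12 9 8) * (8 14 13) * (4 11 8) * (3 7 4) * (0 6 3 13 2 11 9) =(0 6 3 7 4 13 12)(2 11 8 9 14) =[6, 1, 11, 7, 13, 5, 3, 4, 9, 14, 10, 8, 0, 12, 2]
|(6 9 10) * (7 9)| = 4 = |(6 7 9 10)|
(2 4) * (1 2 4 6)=(1 2 6)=[0, 2, 6, 3, 4, 5, 1]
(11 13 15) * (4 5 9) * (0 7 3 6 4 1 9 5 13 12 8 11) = (0 7 3 6 4 13 15)(1 9)(8 11 12) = [7, 9, 2, 6, 13, 5, 4, 3, 11, 1, 10, 12, 8, 15, 14, 0]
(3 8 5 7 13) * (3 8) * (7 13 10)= [0, 1, 2, 3, 4, 13, 6, 10, 5, 9, 7, 11, 12, 8]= (5 13 8)(7 10)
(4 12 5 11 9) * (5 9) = (4 12 9)(5 11) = [0, 1, 2, 3, 12, 11, 6, 7, 8, 4, 10, 5, 9]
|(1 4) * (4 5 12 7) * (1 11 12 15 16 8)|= |(1 5 15 16 8)(4 11 12 7)|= 20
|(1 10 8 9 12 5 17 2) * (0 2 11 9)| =5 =|(0 2 1 10 8)(5 17 11 9 12)|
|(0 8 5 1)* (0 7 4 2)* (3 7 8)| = |(0 3 7 4 2)(1 8 5)| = 15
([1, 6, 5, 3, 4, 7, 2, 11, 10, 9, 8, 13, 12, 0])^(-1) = [13, 0, 6, 3, 4, 2, 1, 5, 10, 9, 8, 7, 12, 11]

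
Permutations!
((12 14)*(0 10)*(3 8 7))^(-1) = ((0 10)(3 8 7)(12 14))^(-1) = (0 10)(3 7 8)(12 14)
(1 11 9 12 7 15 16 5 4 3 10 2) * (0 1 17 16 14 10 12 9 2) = (0 1 11 2 17 16 5 4 3 12 7 15 14 10) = [1, 11, 17, 12, 3, 4, 6, 15, 8, 9, 0, 2, 7, 13, 10, 14, 5, 16]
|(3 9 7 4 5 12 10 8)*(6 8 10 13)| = 9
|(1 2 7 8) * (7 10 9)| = 6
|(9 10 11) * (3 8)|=|(3 8)(9 10 11)|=6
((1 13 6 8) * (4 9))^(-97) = (1 8 6 13)(4 9)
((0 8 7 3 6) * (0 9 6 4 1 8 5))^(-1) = (0 5)(1 4 3 7 8)(6 9)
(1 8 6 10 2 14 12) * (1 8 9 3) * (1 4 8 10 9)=[0, 1, 14, 4, 8, 5, 9, 7, 6, 3, 2, 11, 10, 13, 12]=(2 14 12 10)(3 4 8 6 9)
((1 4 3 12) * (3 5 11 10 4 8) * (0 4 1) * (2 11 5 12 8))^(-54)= ((0 4 12)(1 2 11 10)(3 8))^(-54)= (12)(1 11)(2 10)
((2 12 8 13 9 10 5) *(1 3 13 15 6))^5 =(1 5 6 10 15 9 8 13 12 3 2)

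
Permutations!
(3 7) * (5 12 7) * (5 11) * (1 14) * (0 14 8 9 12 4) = (0 14 1 8 9 12 7 3 11 5 4) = [14, 8, 2, 11, 0, 4, 6, 3, 9, 12, 10, 5, 7, 13, 1]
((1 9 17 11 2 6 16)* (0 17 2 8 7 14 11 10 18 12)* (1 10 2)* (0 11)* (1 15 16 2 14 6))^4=(0 17 14)(1 10 8)(2 16 11)(6 15 12)(7 9 18)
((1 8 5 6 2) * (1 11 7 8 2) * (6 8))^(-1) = (1 6 7 11 2)(5 8)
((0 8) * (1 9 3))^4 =(1 9 3)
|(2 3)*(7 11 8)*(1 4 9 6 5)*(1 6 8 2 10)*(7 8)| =8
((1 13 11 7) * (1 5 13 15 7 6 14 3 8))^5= (1 11)(3 5)(6 15)(7 14)(8 13)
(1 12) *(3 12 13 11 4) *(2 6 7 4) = [0, 13, 6, 12, 3, 5, 7, 4, 8, 9, 10, 2, 1, 11] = (1 13 11 2 6 7 4 3 12)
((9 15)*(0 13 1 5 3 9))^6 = (0 15 9 3 5 1 13)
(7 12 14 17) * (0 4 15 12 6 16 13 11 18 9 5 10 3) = (0 4 15 12 14 17 7 6 16 13 11 18 9 5 10 3) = [4, 1, 2, 0, 15, 10, 16, 6, 8, 5, 3, 18, 14, 11, 17, 12, 13, 7, 9]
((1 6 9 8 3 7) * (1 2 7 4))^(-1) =(1 4 3 8 9 6)(2 7)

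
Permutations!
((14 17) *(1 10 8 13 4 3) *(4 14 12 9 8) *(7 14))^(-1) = (1 3 4 10)(7 13 8 9 12 17 14)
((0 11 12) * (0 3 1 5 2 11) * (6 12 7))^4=((1 5 2 11 7 6 12 3))^4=(1 7)(2 12)(3 11)(5 6)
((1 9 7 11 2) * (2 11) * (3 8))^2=((11)(1 9 7 2)(3 8))^2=(11)(1 7)(2 9)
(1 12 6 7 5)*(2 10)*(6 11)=(1 12 11 6 7 5)(2 10)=[0, 12, 10, 3, 4, 1, 7, 5, 8, 9, 2, 6, 11]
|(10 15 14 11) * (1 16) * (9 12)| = 4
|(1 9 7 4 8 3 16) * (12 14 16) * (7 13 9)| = 8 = |(1 7 4 8 3 12 14 16)(9 13)|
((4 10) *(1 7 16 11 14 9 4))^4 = ((1 7 16 11 14 9 4 10))^4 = (1 14)(4 16)(7 9)(10 11)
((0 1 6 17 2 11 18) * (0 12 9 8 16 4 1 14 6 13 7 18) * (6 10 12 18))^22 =((18)(0 14 10 12 9 8 16 4 1 13 7 6 17 2 11))^22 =(18)(0 4 11 16 2 8 17 9 6 12 7 10 13 14 1)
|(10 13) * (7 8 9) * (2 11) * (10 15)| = |(2 11)(7 8 9)(10 13 15)| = 6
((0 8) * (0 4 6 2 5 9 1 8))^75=((1 8 4 6 2 5 9))^75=(1 5 6 8 9 2 4)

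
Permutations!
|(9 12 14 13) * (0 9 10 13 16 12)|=|(0 9)(10 13)(12 14 16)|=6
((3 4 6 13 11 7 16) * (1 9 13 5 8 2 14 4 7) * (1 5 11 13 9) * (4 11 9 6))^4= ((2 14 11 5 8)(3 7 16)(6 9))^4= (2 8 5 11 14)(3 7 16)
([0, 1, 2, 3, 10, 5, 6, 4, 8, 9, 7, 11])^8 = (11)(4 7 10)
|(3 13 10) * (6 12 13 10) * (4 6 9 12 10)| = |(3 4 6 10)(9 12 13)| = 12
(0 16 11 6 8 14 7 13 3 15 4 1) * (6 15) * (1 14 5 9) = [16, 0, 2, 6, 14, 9, 8, 13, 5, 1, 10, 15, 12, 3, 7, 4, 11] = (0 16 11 15 4 14 7 13 3 6 8 5 9 1)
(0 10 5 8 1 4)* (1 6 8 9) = (0 10 5 9 1 4)(6 8) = [10, 4, 2, 3, 0, 9, 8, 7, 6, 1, 5]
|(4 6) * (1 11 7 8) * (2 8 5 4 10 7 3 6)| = 10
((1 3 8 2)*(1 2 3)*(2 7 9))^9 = (9)(3 8)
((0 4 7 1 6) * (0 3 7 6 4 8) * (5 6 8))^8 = ((0 5 6 3 7 1 4 8))^8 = (8)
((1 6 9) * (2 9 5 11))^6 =(11)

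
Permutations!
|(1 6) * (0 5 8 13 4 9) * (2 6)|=6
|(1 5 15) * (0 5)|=4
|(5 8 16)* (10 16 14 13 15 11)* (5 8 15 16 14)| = 8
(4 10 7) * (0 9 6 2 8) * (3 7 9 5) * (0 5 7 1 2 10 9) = (0 7 4 9 6 10)(1 2 8 5 3) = [7, 2, 8, 1, 9, 3, 10, 4, 5, 6, 0]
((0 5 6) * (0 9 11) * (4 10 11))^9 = (0 6 4 11 5 9 10)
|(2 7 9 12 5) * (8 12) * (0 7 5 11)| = 6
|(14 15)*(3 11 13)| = 6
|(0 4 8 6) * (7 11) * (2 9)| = 4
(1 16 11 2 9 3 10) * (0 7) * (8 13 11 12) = (0 7)(1 16 12 8 13 11 2 9 3 10) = [7, 16, 9, 10, 4, 5, 6, 0, 13, 3, 1, 2, 8, 11, 14, 15, 12]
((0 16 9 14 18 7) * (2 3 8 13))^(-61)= (0 7 18 14 9 16)(2 13 8 3)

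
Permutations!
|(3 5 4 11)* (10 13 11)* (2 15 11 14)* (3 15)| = 14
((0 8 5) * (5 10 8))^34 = (10)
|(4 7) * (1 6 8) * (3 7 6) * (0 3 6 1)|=7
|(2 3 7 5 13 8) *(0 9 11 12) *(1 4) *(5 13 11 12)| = |(0 9 12)(1 4)(2 3 7 13 8)(5 11)| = 30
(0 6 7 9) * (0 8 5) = [6, 1, 2, 3, 4, 0, 7, 9, 5, 8] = (0 6 7 9 8 5)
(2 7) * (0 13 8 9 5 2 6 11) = (0 13 8 9 5 2 7 6 11) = [13, 1, 7, 3, 4, 2, 11, 6, 9, 5, 10, 0, 12, 8]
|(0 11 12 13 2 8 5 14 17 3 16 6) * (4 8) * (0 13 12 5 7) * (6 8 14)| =|(0 11 5 6 13 2 4 14 17 3 16 8 7)| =13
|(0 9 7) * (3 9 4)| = 5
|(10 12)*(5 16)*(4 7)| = 2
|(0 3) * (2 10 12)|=|(0 3)(2 10 12)|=6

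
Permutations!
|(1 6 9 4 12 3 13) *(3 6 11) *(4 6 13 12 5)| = |(1 11 3 12 13)(4 5)(6 9)| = 10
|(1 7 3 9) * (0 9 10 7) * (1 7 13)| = 7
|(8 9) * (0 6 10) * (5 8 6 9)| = 4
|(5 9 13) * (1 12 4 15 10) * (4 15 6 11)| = |(1 12 15 10)(4 6 11)(5 9 13)| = 12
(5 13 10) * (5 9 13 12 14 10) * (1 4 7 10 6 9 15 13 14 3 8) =[0, 4, 2, 8, 7, 12, 9, 10, 1, 14, 15, 11, 3, 5, 6, 13] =(1 4 7 10 15 13 5 12 3 8)(6 9 14)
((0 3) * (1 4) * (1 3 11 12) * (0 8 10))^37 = (0 3 12 10 4 11 8 1)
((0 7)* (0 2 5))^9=((0 7 2 5))^9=(0 7 2 5)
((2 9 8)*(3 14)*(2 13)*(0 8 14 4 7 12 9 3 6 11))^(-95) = (0 8 13 2 3 4 7 12 9 14 6 11) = ((0 8 13 2 3 4 7 12 9 14 6 11))^(-95)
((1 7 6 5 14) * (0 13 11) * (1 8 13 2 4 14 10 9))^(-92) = (0 11 13 8 14 4 2)(1 10 6)(5 7 9)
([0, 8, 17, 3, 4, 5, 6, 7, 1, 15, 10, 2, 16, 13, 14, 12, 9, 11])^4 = [0, 1, 17, 3, 4, 5, 6, 7, 8, 9, 10, 2, 12, 13, 14, 15, 16, 11]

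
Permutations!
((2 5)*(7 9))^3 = (2 5)(7 9)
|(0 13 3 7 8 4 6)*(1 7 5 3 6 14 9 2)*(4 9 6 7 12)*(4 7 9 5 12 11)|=45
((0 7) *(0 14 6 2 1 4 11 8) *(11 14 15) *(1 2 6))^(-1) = (0 8 11 15 7)(1 14 4)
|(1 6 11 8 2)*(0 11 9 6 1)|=4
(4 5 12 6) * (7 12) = (4 5 7 12 6) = [0, 1, 2, 3, 5, 7, 4, 12, 8, 9, 10, 11, 6]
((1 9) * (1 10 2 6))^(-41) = (1 6 2 10 9)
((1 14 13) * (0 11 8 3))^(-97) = ((0 11 8 3)(1 14 13))^(-97) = (0 3 8 11)(1 13 14)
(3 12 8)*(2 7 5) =(2 7 5)(3 12 8) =[0, 1, 7, 12, 4, 2, 6, 5, 3, 9, 10, 11, 8]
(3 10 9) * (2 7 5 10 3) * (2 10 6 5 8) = [0, 1, 7, 3, 4, 6, 5, 8, 2, 10, 9] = (2 7 8)(5 6)(9 10)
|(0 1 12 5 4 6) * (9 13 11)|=|(0 1 12 5 4 6)(9 13 11)|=6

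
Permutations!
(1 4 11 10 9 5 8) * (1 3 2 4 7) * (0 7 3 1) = (0 7)(1 3 2 4 11 10 9 5 8) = [7, 3, 4, 2, 11, 8, 6, 0, 1, 5, 9, 10]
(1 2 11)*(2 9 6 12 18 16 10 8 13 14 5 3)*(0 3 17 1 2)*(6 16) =(0 3)(1 9 16 10 8 13 14 5 17)(2 11)(6 12 18) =[3, 9, 11, 0, 4, 17, 12, 7, 13, 16, 8, 2, 18, 14, 5, 15, 10, 1, 6]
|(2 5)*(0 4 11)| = 6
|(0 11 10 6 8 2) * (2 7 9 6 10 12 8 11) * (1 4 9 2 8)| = |(0 8 7 2)(1 4 9 6 11 12)| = 12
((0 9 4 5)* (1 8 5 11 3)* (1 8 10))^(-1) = ((0 9 4 11 3 8 5)(1 10))^(-1) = (0 5 8 3 11 4 9)(1 10)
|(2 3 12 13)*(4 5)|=|(2 3 12 13)(4 5)|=4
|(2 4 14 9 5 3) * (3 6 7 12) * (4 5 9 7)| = 8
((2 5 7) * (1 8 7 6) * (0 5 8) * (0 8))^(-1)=(0 2 7 8 1 6 5)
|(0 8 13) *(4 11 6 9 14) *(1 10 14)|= |(0 8 13)(1 10 14 4 11 6 9)|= 21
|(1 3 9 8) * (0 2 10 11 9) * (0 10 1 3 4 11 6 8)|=|(0 2 1 4 11 9)(3 10 6 8)|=12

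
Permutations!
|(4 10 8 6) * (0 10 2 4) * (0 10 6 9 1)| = 6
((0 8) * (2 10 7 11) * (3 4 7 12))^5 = ((0 8)(2 10 12 3 4 7 11))^5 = (0 8)(2 7 3 10 11 4 12)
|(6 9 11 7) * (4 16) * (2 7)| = 10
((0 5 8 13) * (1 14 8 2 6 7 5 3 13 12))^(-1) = (0 13 3)(1 12 8 14)(2 5 7 6)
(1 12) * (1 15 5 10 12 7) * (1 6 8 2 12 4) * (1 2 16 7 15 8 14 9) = [0, 15, 12, 3, 2, 10, 14, 6, 16, 1, 4, 11, 8, 13, 9, 5, 7] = (1 15 5 10 4 2 12 8 16 7 6 14 9)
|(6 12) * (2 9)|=2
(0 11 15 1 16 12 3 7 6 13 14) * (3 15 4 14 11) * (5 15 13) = (0 3 7 6 5 15 1 16 12 13 11 4 14) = [3, 16, 2, 7, 14, 15, 5, 6, 8, 9, 10, 4, 13, 11, 0, 1, 12]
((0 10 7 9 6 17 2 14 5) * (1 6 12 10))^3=(0 17 5 6 14 1 2)(7 10 12 9)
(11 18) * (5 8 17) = (5 8 17)(11 18) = [0, 1, 2, 3, 4, 8, 6, 7, 17, 9, 10, 18, 12, 13, 14, 15, 16, 5, 11]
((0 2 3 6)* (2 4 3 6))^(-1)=(0 6 2 3 4)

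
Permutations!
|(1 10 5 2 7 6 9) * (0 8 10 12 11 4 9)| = 35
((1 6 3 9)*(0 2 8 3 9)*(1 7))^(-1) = ((0 2 8 3)(1 6 9 7))^(-1) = (0 3 8 2)(1 7 9 6)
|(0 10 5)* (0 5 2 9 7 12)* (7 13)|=|(0 10 2 9 13 7 12)|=7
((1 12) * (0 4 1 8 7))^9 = ((0 4 1 12 8 7))^9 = (0 12)(1 7)(4 8)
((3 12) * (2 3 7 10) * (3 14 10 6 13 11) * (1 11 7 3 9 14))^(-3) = (1 14)(2 9)(3 12)(10 11)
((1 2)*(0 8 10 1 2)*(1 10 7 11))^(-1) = ((0 8 7 11 1))^(-1) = (0 1 11 7 8)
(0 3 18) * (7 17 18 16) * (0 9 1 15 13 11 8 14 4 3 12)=(0 12)(1 15 13 11 8 14 4 3 16 7 17 18 9)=[12, 15, 2, 16, 3, 5, 6, 17, 14, 1, 10, 8, 0, 11, 4, 13, 7, 18, 9]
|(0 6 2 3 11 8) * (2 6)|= |(0 2 3 11 8)|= 5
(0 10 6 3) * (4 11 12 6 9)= (0 10 9 4 11 12 6 3)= [10, 1, 2, 0, 11, 5, 3, 7, 8, 4, 9, 12, 6]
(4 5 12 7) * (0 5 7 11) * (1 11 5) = (0 1 11)(4 7)(5 12) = [1, 11, 2, 3, 7, 12, 6, 4, 8, 9, 10, 0, 5]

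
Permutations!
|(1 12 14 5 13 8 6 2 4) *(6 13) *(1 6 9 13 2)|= |(1 12 14 5 9 13 8 2 4 6)|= 10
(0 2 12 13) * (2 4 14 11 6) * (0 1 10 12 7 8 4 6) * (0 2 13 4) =(0 6 13 1 10 12 4 14 11 2 7 8) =[6, 10, 7, 3, 14, 5, 13, 8, 0, 9, 12, 2, 4, 1, 11]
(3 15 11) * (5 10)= (3 15 11)(5 10)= [0, 1, 2, 15, 4, 10, 6, 7, 8, 9, 5, 3, 12, 13, 14, 11]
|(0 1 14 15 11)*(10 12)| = 10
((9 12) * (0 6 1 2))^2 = ((0 6 1 2)(9 12))^2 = (12)(0 1)(2 6)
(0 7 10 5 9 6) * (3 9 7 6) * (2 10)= [6, 1, 10, 9, 4, 7, 0, 2, 8, 3, 5]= (0 6)(2 10 5 7)(3 9)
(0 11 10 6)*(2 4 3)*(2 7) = (0 11 10 6)(2 4 3 7) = [11, 1, 4, 7, 3, 5, 0, 2, 8, 9, 6, 10]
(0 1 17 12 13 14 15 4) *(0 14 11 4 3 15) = (0 1 17 12 13 11 4 14)(3 15) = [1, 17, 2, 15, 14, 5, 6, 7, 8, 9, 10, 4, 13, 11, 0, 3, 16, 12]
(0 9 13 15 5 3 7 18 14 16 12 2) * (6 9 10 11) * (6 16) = [10, 1, 0, 7, 4, 3, 9, 18, 8, 13, 11, 16, 2, 15, 6, 5, 12, 17, 14] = (0 10 11 16 12 2)(3 7 18 14 6 9 13 15 5)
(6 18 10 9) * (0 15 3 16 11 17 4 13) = (0 15 3 16 11 17 4 13)(6 18 10 9) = [15, 1, 2, 16, 13, 5, 18, 7, 8, 6, 9, 17, 12, 0, 14, 3, 11, 4, 10]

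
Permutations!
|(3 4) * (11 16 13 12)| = |(3 4)(11 16 13 12)| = 4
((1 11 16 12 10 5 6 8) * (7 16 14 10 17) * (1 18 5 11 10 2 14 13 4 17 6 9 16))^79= (1 11 4 7 10 13 17)(2 14)(5 16 6 18 9 12 8)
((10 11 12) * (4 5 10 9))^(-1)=((4 5 10 11 12 9))^(-1)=(4 9 12 11 10 5)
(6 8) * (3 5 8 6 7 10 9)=(3 5 8 7 10 9)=[0, 1, 2, 5, 4, 8, 6, 10, 7, 3, 9]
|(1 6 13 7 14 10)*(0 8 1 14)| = |(0 8 1 6 13 7)(10 14)| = 6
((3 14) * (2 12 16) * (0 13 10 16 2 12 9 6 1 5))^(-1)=((0 13 10 16 12 2 9 6 1 5)(3 14))^(-1)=(0 5 1 6 9 2 12 16 10 13)(3 14)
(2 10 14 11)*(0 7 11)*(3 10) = (0 7 11 2 3 10 14) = [7, 1, 3, 10, 4, 5, 6, 11, 8, 9, 14, 2, 12, 13, 0]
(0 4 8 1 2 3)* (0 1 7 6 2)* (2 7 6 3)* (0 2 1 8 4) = (1 2)(3 8 6 7) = [0, 2, 1, 8, 4, 5, 7, 3, 6]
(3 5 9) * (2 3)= (2 3 5 9)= [0, 1, 3, 5, 4, 9, 6, 7, 8, 2]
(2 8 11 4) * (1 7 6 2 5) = [0, 7, 8, 3, 5, 1, 2, 6, 11, 9, 10, 4] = (1 7 6 2 8 11 4 5)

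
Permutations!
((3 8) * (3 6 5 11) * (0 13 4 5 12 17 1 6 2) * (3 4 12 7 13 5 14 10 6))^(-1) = (0 2 8 3 1 17 12 13 7 6 10 14 4 11 5)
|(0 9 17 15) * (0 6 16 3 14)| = 8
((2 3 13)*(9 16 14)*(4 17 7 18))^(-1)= ((2 3 13)(4 17 7 18)(9 16 14))^(-1)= (2 13 3)(4 18 7 17)(9 14 16)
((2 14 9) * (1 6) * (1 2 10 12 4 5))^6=((1 6 2 14 9 10 12 4 5))^6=(1 12 14)(2 5 10)(4 9 6)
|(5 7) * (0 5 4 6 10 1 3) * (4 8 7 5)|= |(0 4 6 10 1 3)(7 8)|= 6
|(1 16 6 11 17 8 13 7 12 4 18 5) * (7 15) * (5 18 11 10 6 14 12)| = 12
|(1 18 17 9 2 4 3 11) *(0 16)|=|(0 16)(1 18 17 9 2 4 3 11)|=8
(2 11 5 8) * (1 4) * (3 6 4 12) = (1 12 3 6 4)(2 11 5 8) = [0, 12, 11, 6, 1, 8, 4, 7, 2, 9, 10, 5, 3]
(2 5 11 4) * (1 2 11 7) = (1 2 5 7)(4 11) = [0, 2, 5, 3, 11, 7, 6, 1, 8, 9, 10, 4]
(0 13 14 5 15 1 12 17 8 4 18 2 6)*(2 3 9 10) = (0 13 14 5 15 1 12 17 8 4 18 3 9 10 2 6) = [13, 12, 6, 9, 18, 15, 0, 7, 4, 10, 2, 11, 17, 14, 5, 1, 16, 8, 3]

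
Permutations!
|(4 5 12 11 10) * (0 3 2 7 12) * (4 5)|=8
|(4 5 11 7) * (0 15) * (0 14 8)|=4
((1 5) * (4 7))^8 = (7)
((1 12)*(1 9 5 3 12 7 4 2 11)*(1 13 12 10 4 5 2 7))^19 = (2 9 12 13 11)(3 5 7 4 10) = ((2 11 13 12 9)(3 10 4 7 5))^19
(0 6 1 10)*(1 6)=(0 1 10)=[1, 10, 2, 3, 4, 5, 6, 7, 8, 9, 0]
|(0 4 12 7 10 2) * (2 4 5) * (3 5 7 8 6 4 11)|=|(0 7 10 11 3 5 2)(4 12 8 6)|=28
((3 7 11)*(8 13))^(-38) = (13)(3 7 11)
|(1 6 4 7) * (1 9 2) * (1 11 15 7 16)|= 20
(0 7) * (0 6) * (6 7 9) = (0 9 6) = [9, 1, 2, 3, 4, 5, 0, 7, 8, 6]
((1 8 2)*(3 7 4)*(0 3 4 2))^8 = (0 7 1)(2 8 3)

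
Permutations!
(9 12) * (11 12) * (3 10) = (3 10)(9 11 12) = [0, 1, 2, 10, 4, 5, 6, 7, 8, 11, 3, 12, 9]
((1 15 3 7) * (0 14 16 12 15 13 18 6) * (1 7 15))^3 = (0 12 18 14 1 6 16 13)(3 15)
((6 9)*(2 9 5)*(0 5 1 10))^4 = (0 6 5 1 2 10 9)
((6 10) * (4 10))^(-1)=(4 6 10)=((4 10 6))^(-1)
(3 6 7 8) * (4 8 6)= (3 4 8)(6 7)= [0, 1, 2, 4, 8, 5, 7, 6, 3]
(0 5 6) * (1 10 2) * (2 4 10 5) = [2, 5, 1, 3, 10, 6, 0, 7, 8, 9, 4] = (0 2 1 5 6)(4 10)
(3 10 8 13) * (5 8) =[0, 1, 2, 10, 4, 8, 6, 7, 13, 9, 5, 11, 12, 3] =(3 10 5 8 13)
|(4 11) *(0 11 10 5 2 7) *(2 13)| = 8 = |(0 11 4 10 5 13 2 7)|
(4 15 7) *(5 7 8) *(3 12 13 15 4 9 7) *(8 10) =(3 12 13 15 10 8 5)(7 9) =[0, 1, 2, 12, 4, 3, 6, 9, 5, 7, 8, 11, 13, 15, 14, 10]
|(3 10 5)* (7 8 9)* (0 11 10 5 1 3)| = 6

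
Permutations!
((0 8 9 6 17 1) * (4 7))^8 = ((0 8 9 6 17 1)(4 7))^8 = (0 9 17)(1 8 6)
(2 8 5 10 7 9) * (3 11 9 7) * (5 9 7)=[0, 1, 8, 11, 4, 10, 6, 5, 9, 2, 3, 7]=(2 8 9)(3 11 7 5 10)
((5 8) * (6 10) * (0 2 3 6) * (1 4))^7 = (0 3 10 2 6)(1 4)(5 8)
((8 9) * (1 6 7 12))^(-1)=(1 12 7 6)(8 9)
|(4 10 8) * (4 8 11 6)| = |(4 10 11 6)| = 4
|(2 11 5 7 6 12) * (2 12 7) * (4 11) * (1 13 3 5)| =|(1 13 3 5 2 4 11)(6 7)| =14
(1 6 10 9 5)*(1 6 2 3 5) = (1 2 3 5 6 10 9) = [0, 2, 3, 5, 4, 6, 10, 7, 8, 1, 9]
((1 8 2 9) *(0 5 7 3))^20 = ((0 5 7 3)(1 8 2 9))^20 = (9)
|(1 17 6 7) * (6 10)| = 5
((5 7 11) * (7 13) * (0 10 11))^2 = ((0 10 11 5 13 7))^2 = (0 11 13)(5 7 10)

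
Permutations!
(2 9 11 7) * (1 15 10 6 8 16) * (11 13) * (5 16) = (1 15 10 6 8 5 16)(2 9 13 11 7) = [0, 15, 9, 3, 4, 16, 8, 2, 5, 13, 6, 7, 12, 11, 14, 10, 1]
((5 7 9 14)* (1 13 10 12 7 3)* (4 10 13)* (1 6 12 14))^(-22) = ((1 4 10 14 5 3 6 12 7 9))^(-22) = (1 7 6 5 10)(3 14 4 9 12)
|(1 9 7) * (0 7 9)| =|(9)(0 7 1)| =3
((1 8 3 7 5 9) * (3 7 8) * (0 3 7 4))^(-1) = (0 4 8 3)(1 9 5 7)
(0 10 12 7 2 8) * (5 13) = (0 10 12 7 2 8)(5 13) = [10, 1, 8, 3, 4, 13, 6, 2, 0, 9, 12, 11, 7, 5]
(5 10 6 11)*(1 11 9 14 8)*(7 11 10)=(1 10 6 9 14 8)(5 7 11)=[0, 10, 2, 3, 4, 7, 9, 11, 1, 14, 6, 5, 12, 13, 8]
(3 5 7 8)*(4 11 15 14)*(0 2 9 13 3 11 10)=(0 2 9 13 3 5 7 8 11 15 14 4 10)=[2, 1, 9, 5, 10, 7, 6, 8, 11, 13, 0, 15, 12, 3, 4, 14]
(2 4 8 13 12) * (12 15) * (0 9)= (0 9)(2 4 8 13 15 12)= [9, 1, 4, 3, 8, 5, 6, 7, 13, 0, 10, 11, 2, 15, 14, 12]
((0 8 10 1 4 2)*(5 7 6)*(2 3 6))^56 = ((0 8 10 1 4 3 6 5 7 2))^56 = (0 6 10 7 4)(1 2 3 8 5)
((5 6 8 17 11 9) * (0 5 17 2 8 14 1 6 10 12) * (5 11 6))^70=(17)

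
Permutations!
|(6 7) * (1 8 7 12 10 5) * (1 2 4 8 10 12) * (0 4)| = 9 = |(12)(0 4 8 7 6 1 10 5 2)|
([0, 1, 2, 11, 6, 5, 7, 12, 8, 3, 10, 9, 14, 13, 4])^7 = [0, 1, 2, 11, 7, 5, 12, 14, 8, 3, 10, 9, 4, 13, 6]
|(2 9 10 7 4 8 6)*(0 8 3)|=|(0 8 6 2 9 10 7 4 3)|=9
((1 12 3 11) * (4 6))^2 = (1 3)(11 12)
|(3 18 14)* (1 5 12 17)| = 12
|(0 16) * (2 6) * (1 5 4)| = 6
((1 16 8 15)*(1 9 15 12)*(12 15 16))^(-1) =(1 12)(8 16 9 15)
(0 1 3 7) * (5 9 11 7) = (0 1 3 5 9 11 7) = [1, 3, 2, 5, 4, 9, 6, 0, 8, 11, 10, 7]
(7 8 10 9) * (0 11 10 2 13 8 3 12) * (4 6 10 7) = [11, 1, 13, 12, 6, 5, 10, 3, 2, 4, 9, 7, 0, 8] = (0 11 7 3 12)(2 13 8)(4 6 10 9)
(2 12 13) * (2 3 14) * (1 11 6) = (1 11 6)(2 12 13 3 14) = [0, 11, 12, 14, 4, 5, 1, 7, 8, 9, 10, 6, 13, 3, 2]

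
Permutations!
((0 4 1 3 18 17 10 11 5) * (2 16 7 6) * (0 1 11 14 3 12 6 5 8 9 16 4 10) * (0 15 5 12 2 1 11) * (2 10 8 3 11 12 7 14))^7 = (0 18 10 14 12 8 17 2 11 6 9 15 4 3 1 16 5)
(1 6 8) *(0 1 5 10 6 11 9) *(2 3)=(0 1 11 9)(2 3)(5 10 6 8)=[1, 11, 3, 2, 4, 10, 8, 7, 5, 0, 6, 9]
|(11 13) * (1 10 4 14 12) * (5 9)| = 10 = |(1 10 4 14 12)(5 9)(11 13)|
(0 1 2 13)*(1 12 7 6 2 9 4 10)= (0 12 7 6 2 13)(1 9 4 10)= [12, 9, 13, 3, 10, 5, 2, 6, 8, 4, 1, 11, 7, 0]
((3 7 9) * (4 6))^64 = (3 7 9)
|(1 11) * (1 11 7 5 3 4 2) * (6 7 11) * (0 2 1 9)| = 21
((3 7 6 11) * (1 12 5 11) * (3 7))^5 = ((1 12 5 11 7 6))^5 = (1 6 7 11 5 12)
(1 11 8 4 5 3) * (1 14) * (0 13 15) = [13, 11, 2, 14, 5, 3, 6, 7, 4, 9, 10, 8, 12, 15, 1, 0] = (0 13 15)(1 11 8 4 5 3 14)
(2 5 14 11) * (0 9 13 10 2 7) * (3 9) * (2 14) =[3, 1, 5, 9, 4, 2, 6, 0, 8, 13, 14, 7, 12, 10, 11] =(0 3 9 13 10 14 11 7)(2 5)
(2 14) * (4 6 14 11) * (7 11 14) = [0, 1, 14, 3, 6, 5, 7, 11, 8, 9, 10, 4, 12, 13, 2] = (2 14)(4 6 7 11)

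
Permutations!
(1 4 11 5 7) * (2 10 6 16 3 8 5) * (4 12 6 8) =[0, 12, 10, 4, 11, 7, 16, 1, 5, 9, 8, 2, 6, 13, 14, 15, 3] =(1 12 6 16 3 4 11 2 10 8 5 7)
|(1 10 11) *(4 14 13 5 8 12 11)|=9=|(1 10 4 14 13 5 8 12 11)|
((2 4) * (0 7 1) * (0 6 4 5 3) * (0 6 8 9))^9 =(0 9 8 1 7)(2 4 6 3 5)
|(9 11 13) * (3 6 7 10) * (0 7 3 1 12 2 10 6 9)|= 28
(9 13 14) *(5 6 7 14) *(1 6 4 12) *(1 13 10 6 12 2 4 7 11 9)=(1 12 13 5 7 14)(2 4)(6 11 9 10)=[0, 12, 4, 3, 2, 7, 11, 14, 8, 10, 6, 9, 13, 5, 1]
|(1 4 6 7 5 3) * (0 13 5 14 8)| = 10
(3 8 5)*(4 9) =(3 8 5)(4 9) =[0, 1, 2, 8, 9, 3, 6, 7, 5, 4]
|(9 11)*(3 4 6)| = 6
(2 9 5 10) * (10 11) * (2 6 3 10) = (2 9 5 11)(3 10 6) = [0, 1, 9, 10, 4, 11, 3, 7, 8, 5, 6, 2]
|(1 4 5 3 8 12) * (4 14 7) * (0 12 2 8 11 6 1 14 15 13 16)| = 26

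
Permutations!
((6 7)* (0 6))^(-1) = ((0 6 7))^(-1) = (0 7 6)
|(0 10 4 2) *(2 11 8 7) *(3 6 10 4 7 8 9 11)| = 14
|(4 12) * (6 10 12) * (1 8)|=4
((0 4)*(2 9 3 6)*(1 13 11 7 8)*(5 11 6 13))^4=((0 4)(1 5 11 7 8)(2 9 3 13 6))^4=(1 8 7 11 5)(2 6 13 3 9)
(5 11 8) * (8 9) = (5 11 9 8) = [0, 1, 2, 3, 4, 11, 6, 7, 5, 8, 10, 9]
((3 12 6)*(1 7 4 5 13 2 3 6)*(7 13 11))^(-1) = (1 12 3 2 13)(4 7 11 5)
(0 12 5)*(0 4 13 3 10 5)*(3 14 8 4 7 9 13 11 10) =(0 12)(4 11 10 5 7 9 13 14 8) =[12, 1, 2, 3, 11, 7, 6, 9, 4, 13, 5, 10, 0, 14, 8]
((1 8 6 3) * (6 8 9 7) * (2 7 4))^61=(1 6 2 9 3 7 4)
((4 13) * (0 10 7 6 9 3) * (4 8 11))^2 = ((0 10 7 6 9 3)(4 13 8 11))^2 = (0 7 9)(3 10 6)(4 8)(11 13)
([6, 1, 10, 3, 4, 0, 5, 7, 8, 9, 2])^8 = (10)(0 5 6)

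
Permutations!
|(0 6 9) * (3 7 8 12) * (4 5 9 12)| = 9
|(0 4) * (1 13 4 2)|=5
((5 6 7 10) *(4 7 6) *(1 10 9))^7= (1 10 5 4 7 9)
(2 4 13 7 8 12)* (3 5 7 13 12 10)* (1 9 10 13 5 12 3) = (1 9 10)(2 4 3 12)(5 7 8 13) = [0, 9, 4, 12, 3, 7, 6, 8, 13, 10, 1, 11, 2, 5]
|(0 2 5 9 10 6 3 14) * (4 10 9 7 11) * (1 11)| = 11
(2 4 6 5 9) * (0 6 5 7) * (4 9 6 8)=(0 8 4 5 6 7)(2 9)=[8, 1, 9, 3, 5, 6, 7, 0, 4, 2]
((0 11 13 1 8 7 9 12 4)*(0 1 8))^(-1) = ((0 11 13 8 7 9 12 4 1))^(-1) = (0 1 4 12 9 7 8 13 11)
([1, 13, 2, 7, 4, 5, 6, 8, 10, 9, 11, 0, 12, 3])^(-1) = [11, 0, 2, 13, 4, 5, 6, 3, 7, 9, 8, 10, 12, 1]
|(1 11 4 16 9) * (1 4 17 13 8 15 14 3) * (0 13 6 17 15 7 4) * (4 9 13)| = 70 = |(0 4 16 13 8 7 9)(1 11 15 14 3)(6 17)|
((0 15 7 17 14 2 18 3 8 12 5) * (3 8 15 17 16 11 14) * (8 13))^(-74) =(0 13 11 3 12 2 7)(5 18 16 17 8 14 15)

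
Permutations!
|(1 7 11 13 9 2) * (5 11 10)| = |(1 7 10 5 11 13 9 2)| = 8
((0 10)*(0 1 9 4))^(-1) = ((0 10 1 9 4))^(-1) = (0 4 9 1 10)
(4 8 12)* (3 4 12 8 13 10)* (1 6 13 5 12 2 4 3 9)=(1 6 13 10 9)(2 4 5 12)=[0, 6, 4, 3, 5, 12, 13, 7, 8, 1, 9, 11, 2, 10]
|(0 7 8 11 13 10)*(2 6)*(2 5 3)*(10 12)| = 28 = |(0 7 8 11 13 12 10)(2 6 5 3)|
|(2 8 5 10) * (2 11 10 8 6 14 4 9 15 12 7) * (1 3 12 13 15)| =|(1 3 12 7 2 6 14 4 9)(5 8)(10 11)(13 15)| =18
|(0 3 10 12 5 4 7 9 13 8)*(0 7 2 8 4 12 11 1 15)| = |(0 3 10 11 1 15)(2 8 7 9 13 4)(5 12)| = 6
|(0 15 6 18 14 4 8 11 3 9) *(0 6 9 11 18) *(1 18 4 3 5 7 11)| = 12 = |(0 15 9 6)(1 18 14 3)(4 8)(5 7 11)|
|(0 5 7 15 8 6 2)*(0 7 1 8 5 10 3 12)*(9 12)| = 35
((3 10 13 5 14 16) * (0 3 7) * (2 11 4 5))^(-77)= ((0 3 10 13 2 11 4 5 14 16 7))^(-77)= (16)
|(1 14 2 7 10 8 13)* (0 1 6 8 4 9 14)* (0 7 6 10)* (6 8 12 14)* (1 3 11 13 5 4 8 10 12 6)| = |(0 3 11 13 12 14 2 10 8 5 4 9 1 7)| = 14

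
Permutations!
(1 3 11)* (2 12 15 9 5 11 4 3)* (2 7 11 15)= (1 7 11)(2 12)(3 4)(5 15 9)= [0, 7, 12, 4, 3, 15, 6, 11, 8, 5, 10, 1, 2, 13, 14, 9]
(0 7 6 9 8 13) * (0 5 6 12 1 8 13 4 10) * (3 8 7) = [3, 7, 2, 8, 10, 6, 9, 12, 4, 13, 0, 11, 1, 5] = (0 3 8 4 10)(1 7 12)(5 6 9 13)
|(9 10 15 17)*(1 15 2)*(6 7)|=|(1 15 17 9 10 2)(6 7)|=6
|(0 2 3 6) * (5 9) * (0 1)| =10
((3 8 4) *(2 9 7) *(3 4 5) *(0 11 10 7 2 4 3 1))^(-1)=(0 1 5 8 3 4 7 10 11)(2 9)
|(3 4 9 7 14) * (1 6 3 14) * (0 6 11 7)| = |(14)(0 6 3 4 9)(1 11 7)| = 15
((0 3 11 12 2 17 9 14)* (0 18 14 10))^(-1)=(0 10 9 17 2 12 11 3)(14 18)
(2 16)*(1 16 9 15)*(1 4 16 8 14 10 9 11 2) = [0, 8, 11, 3, 16, 5, 6, 7, 14, 15, 9, 2, 12, 13, 10, 4, 1] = (1 8 14 10 9 15 4 16)(2 11)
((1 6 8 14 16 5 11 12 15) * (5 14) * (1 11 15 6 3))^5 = (1 3)(5 8 6 12 11 15)(14 16)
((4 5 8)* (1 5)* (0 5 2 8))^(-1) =(0 5)(1 4 8 2)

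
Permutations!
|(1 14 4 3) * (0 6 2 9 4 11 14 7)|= 8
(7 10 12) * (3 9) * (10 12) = (3 9)(7 12) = [0, 1, 2, 9, 4, 5, 6, 12, 8, 3, 10, 11, 7]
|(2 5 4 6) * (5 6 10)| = 6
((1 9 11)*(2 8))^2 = (1 11 9)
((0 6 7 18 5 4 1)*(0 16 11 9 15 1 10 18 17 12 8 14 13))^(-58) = (0 14 12 7)(1 11 15 16 9)(4 18)(5 10)(6 13 8 17)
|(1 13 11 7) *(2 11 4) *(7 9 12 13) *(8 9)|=14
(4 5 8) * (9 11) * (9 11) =(11)(4 5 8) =[0, 1, 2, 3, 5, 8, 6, 7, 4, 9, 10, 11]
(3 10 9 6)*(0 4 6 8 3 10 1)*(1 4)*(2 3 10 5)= (0 1)(2 3 4 6 5)(8 10 9)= [1, 0, 3, 4, 6, 2, 5, 7, 10, 8, 9]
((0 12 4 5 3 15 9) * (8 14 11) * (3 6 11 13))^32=(0 13 6)(3 11 12)(4 15 8)(5 9 14)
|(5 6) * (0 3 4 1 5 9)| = |(0 3 4 1 5 6 9)| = 7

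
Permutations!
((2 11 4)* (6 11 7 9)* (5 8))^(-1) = ((2 7 9 6 11 4)(5 8))^(-1) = (2 4 11 6 9 7)(5 8)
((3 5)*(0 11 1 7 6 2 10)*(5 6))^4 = ((0 11 1 7 5 3 6 2 10))^4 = (0 5 10 7 2 1 6 11 3)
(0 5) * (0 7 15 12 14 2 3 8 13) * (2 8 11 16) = [5, 1, 3, 11, 4, 7, 6, 15, 13, 9, 10, 16, 14, 0, 8, 12, 2] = (0 5 7 15 12 14 8 13)(2 3 11 16)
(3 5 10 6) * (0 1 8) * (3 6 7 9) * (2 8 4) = (0 1 4 2 8)(3 5 10 7 9) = [1, 4, 8, 5, 2, 10, 6, 9, 0, 3, 7]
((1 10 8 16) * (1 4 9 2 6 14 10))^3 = ((2 6 14 10 8 16 4 9))^3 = (2 10 4 6 8 9 14 16)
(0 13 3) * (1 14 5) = (0 13 3)(1 14 5) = [13, 14, 2, 0, 4, 1, 6, 7, 8, 9, 10, 11, 12, 3, 5]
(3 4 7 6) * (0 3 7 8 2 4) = (0 3)(2 4 8)(6 7) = [3, 1, 4, 0, 8, 5, 7, 6, 2]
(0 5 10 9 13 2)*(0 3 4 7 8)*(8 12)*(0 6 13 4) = [5, 1, 3, 0, 7, 10, 13, 12, 6, 4, 9, 11, 8, 2] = (0 5 10 9 4 7 12 8 6 13 2 3)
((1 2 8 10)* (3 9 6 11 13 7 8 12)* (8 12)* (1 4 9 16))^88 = ((1 2 8 10 4 9 6 11 13 7 12 3 16))^88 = (1 12 11 4 2 3 13 9 8 16 7 6 10)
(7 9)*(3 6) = (3 6)(7 9) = [0, 1, 2, 6, 4, 5, 3, 9, 8, 7]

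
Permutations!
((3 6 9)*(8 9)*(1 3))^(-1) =(1 9 8 6 3)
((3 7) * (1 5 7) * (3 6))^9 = ((1 5 7 6 3))^9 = (1 3 6 7 5)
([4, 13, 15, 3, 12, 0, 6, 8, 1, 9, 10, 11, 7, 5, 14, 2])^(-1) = [5, 8, 15, 3, 0, 13, 6, 12, 7, 9, 10, 11, 4, 1, 14, 2]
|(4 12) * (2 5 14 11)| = |(2 5 14 11)(4 12)| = 4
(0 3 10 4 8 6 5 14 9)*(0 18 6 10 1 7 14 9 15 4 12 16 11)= [3, 7, 2, 1, 8, 9, 5, 14, 10, 18, 12, 0, 16, 13, 15, 4, 11, 17, 6]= (0 3 1 7 14 15 4 8 10 12 16 11)(5 9 18 6)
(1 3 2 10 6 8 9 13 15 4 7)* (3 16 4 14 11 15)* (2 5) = (1 16 4 7)(2 10 6 8 9 13 3 5)(11 15 14) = [0, 16, 10, 5, 7, 2, 8, 1, 9, 13, 6, 15, 12, 3, 11, 14, 4]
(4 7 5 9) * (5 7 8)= [0, 1, 2, 3, 8, 9, 6, 7, 5, 4]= (4 8 5 9)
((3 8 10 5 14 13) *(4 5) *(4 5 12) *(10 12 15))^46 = (3 8 12 4 15 10 5 14 13)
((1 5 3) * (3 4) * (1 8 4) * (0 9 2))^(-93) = (9)(1 5)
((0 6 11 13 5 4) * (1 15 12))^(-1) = ((0 6 11 13 5 4)(1 15 12))^(-1) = (0 4 5 13 11 6)(1 12 15)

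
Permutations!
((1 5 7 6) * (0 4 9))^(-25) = ((0 4 9)(1 5 7 6))^(-25) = (0 9 4)(1 6 7 5)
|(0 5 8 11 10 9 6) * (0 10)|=12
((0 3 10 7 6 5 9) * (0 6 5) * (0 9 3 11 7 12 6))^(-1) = (0 9 6 12 10 3 5 7 11)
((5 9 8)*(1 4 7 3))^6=((1 4 7 3)(5 9 8))^6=(9)(1 7)(3 4)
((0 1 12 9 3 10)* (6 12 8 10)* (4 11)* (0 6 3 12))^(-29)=((0 1 8 10 6)(4 11)(9 12))^(-29)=(0 1 8 10 6)(4 11)(9 12)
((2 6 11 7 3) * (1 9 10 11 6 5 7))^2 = ((1 9 10 11)(2 5 7 3))^2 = (1 10)(2 7)(3 5)(9 11)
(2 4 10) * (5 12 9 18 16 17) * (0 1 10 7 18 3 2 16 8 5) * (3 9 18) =(0 1 10 16 17)(2 4 7 3)(5 12 18 8) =[1, 10, 4, 2, 7, 12, 6, 3, 5, 9, 16, 11, 18, 13, 14, 15, 17, 0, 8]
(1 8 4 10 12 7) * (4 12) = [0, 8, 2, 3, 10, 5, 6, 1, 12, 9, 4, 11, 7] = (1 8 12 7)(4 10)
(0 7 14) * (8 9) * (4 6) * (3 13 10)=(0 7 14)(3 13 10)(4 6)(8 9)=[7, 1, 2, 13, 6, 5, 4, 14, 9, 8, 3, 11, 12, 10, 0]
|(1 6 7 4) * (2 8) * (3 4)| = |(1 6 7 3 4)(2 8)| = 10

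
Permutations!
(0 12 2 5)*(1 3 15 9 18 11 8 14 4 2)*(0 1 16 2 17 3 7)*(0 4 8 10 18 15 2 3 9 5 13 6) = (0 12 16 3 2 13 6)(1 7 4 17 9 15 5)(8 14)(10 18 11) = [12, 7, 13, 2, 17, 1, 0, 4, 14, 15, 18, 10, 16, 6, 8, 5, 3, 9, 11]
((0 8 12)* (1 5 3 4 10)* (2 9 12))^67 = (0 2 12 8 9)(1 3 10 5 4)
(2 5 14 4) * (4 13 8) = (2 5 14 13 8 4) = [0, 1, 5, 3, 2, 14, 6, 7, 4, 9, 10, 11, 12, 8, 13]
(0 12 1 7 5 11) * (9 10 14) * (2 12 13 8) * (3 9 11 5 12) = [13, 7, 3, 9, 4, 5, 6, 12, 2, 10, 14, 0, 1, 8, 11] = (0 13 8 2 3 9 10 14 11)(1 7 12)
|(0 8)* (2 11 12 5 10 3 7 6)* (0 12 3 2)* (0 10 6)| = 10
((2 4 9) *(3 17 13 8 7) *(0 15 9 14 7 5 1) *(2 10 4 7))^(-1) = ((0 15 9 10 4 14 2 7 3 17 13 8 5 1))^(-1) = (0 1 5 8 13 17 3 7 2 14 4 10 9 15)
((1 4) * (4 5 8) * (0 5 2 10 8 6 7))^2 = (0 6)(1 10 4 2 8)(5 7)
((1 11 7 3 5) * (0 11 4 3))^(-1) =((0 11 7)(1 4 3 5))^(-1) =(0 7 11)(1 5 3 4)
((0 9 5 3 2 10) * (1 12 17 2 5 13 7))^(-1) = ((0 9 13 7 1 12 17 2 10)(3 5))^(-1) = (0 10 2 17 12 1 7 13 9)(3 5)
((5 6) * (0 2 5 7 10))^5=(0 10 7 6 5 2)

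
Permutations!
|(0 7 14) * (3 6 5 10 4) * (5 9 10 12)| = |(0 7 14)(3 6 9 10 4)(5 12)| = 30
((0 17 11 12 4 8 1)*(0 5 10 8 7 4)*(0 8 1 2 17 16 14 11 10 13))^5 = (0 8 5 11 10 16 2 13 12 1 14 17)(4 7) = ((0 16 14 11 12 8 2 17 10 1 5 13)(4 7))^5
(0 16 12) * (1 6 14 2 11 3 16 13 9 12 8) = (0 13 9 12)(1 6 14 2 11 3 16 8) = [13, 6, 11, 16, 4, 5, 14, 7, 1, 12, 10, 3, 0, 9, 2, 15, 8]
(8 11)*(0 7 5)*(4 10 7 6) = (0 6 4 10 7 5)(8 11) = [6, 1, 2, 3, 10, 0, 4, 5, 11, 9, 7, 8]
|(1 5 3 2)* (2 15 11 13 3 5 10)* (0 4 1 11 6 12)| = |(0 4 1 10 2 11 13 3 15 6 12)| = 11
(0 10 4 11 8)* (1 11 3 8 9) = (0 10 4 3 8)(1 11 9) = [10, 11, 2, 8, 3, 5, 6, 7, 0, 1, 4, 9]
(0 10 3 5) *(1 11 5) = (0 10 3 1 11 5) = [10, 11, 2, 1, 4, 0, 6, 7, 8, 9, 3, 5]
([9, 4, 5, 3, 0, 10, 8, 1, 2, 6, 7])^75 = (0 5)(1 8)(2 4)(6 7)(9 10)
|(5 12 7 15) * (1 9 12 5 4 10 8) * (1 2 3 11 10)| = |(1 9 12 7 15 4)(2 3 11 10 8)| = 30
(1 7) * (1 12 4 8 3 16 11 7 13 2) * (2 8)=[0, 13, 1, 16, 2, 5, 6, 12, 3, 9, 10, 7, 4, 8, 14, 15, 11]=(1 13 8 3 16 11 7 12 4 2)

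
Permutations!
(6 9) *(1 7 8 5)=(1 7 8 5)(6 9)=[0, 7, 2, 3, 4, 1, 9, 8, 5, 6]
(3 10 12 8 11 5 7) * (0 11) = (0 11 5 7 3 10 12 8) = [11, 1, 2, 10, 4, 7, 6, 3, 0, 9, 12, 5, 8]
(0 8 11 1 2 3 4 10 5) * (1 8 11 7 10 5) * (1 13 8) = (0 11 1 2 3 4 5)(7 10 13 8) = [11, 2, 3, 4, 5, 0, 6, 10, 7, 9, 13, 1, 12, 8]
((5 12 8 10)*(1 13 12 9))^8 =((1 13 12 8 10 5 9))^8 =(1 13 12 8 10 5 9)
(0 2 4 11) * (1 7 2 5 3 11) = (0 5 3 11)(1 7 2 4) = [5, 7, 4, 11, 1, 3, 6, 2, 8, 9, 10, 0]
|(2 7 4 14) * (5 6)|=4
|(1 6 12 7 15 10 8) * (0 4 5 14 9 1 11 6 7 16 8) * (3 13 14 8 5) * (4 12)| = |(0 12 16 5 8 11 6 4 3 13 14 9 1 7 15 10)| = 16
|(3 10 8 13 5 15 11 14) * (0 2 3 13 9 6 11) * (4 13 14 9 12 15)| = |(0 2 3 10 8 12 15)(4 13 5)(6 11 9)| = 21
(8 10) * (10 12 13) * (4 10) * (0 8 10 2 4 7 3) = (0 8 12 13 7 3)(2 4) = [8, 1, 4, 0, 2, 5, 6, 3, 12, 9, 10, 11, 13, 7]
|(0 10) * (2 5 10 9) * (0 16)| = 6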